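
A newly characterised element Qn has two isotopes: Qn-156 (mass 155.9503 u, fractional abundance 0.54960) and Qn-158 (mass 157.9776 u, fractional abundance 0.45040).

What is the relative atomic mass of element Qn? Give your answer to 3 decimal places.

Weight each isotope mass by its fractional abundance: 0.54960 × 155.9503 + 0.45040 × 157.9776
= 85.71028 + 71.15311 = 156.86339 u

156.863 u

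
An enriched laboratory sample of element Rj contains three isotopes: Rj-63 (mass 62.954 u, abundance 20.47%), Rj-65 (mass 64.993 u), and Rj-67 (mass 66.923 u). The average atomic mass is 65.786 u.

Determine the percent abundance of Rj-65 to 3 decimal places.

16.816%

Let x and y be the fractions of Rj-65 and Rj-67. Then x + y = 1 − 0.2047 = 0.7953 and 64.993x + 66.923y = 65.786 − 0.2047×62.954 = 52.8993162.
Substituting: 64.993x + 66.923(0.7953 − x) = 52.8993162
(64.993 − 66.923)x = -0.3245457  ⇒  x = 0.16816, y = 0.62714
Rj-65: 16.816%, Rj-67: 62.714%.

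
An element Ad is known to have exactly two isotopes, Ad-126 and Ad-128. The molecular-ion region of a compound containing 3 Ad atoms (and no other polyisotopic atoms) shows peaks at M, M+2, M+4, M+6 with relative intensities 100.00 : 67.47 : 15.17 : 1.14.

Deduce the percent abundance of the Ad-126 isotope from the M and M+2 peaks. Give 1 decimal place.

81.6%

Write p for the Ad-126 fraction. I(M+2)/I(M) = [C(3,1)·p^2·(1−p)] / p^3 = 3·(1−p)/p = 67.47/100.00 = 0.6747
(1−p)/p = 0.6747/3 = 0.2249  ⇒  p = 1/(1 + 0.2249) = 0.8164
Ad-126: 81.6%, Ad-128: 18.4%.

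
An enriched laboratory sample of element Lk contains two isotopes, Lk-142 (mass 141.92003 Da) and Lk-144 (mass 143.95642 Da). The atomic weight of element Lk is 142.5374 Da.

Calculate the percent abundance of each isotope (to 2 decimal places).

Lk-142: 69.68%, Lk-144: 30.32%

With x = fraction of Lk-142 (so Lk-144 is 1 − x):
141.92003·x + 143.95642·(1 − x) = 142.5374
(141.92003 − 143.95642)·x = 142.5374 − 143.95642
x = -1.41902 / -2.03639 = 0.69683 → 69.68% Lk-142, 30.32% Lk-144.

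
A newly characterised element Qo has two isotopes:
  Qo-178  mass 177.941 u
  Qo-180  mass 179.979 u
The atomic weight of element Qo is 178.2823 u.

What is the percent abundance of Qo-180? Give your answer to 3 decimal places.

Writing the weighted mean with unknown fraction x of Qo-178:
177.941·x + 179.979·(1 − x) = 178.2823
(177.941 − 179.979)·x = 178.2823 − 179.979
x = -1.6967 / -2.038 = 0.83253 → 83.253% Qo-178, 16.747% Qo-180.

16.747%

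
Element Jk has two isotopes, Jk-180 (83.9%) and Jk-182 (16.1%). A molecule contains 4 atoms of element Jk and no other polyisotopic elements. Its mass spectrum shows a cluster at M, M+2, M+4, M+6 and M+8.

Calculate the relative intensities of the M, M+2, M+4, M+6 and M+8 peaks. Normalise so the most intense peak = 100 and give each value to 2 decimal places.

100.00 : 76.76 : 22.09 : 2.83 : 0.14

Expanding (0.839 + 0.161)^4:
P(M) = 0.839^4 = 0.495505
P(M+2) = 4 × 0.839^3 × 0.161^1 = 0.380340
P(M+4) = 6 × 0.839^2 × 0.161^2 = 0.109478
P(M+6) = 4 × 0.839^1 × 0.161^3 = 0.014006
P(M+8) = 0.161^4 = 0.000672
The M peak is largest (0.495505); scaling to 100 gives 100.00 : 76.76 : 22.09 : 2.83 : 0.14.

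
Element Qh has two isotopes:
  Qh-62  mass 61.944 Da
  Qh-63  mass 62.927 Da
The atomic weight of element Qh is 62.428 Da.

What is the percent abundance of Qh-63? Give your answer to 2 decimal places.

Let x be the fractional abundance of Qh-62; then Qh-63 has abundance 1 − x.
61.944·x + 62.927·(1 − x) = 62.428
(61.944 − 62.927)·x = 62.428 − 62.927
x = -0.499 / -0.983 = 0.50763 → 50.76% Qh-62, 49.24% Qh-63.

49.24%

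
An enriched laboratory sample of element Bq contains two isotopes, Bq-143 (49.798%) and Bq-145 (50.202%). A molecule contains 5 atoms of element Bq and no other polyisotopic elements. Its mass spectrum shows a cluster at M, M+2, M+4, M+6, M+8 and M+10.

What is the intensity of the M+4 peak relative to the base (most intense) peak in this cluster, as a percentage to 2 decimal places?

Binomial terms of (0.49798 + 0.50202)^5: M 0.0306, M+2 0.1544, M+4 0.3112, M+6 0.3138, M+8 0.1581, M+10 0.0319 → M+6 is the base peak.
P(M+6) = C(5,3) × 0.49798^2 × 0.50202^3 = 10 × 0.24798408 × 0.12652113 = 0.313752 (base)
P(M+4) = C(5,2) × 0.49798^3 × 0.50202^2 = 10 × 0.12349111 × 0.25202408 = 0.311227
Relative intensity = 0.311227 / 0.313752 × 100 = 99.20

99.20%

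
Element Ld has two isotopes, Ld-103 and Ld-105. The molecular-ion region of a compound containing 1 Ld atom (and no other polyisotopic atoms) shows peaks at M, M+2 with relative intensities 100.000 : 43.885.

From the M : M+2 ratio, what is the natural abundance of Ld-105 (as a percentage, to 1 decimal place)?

30.5%

Let p = fractional abundance of Ld-103. I(M+2)/I(M) = [C(1,1)·p^0·(1−p)] / p^1 = 1·(1−p)/p = 43.885/100.000 = 0.4388
(1−p)/p = 0.4388/1 = 0.4388  ⇒  p = 1/(1 + 0.4388) = 0.6950
Ld-103: 69.5%, Ld-105: 30.5%.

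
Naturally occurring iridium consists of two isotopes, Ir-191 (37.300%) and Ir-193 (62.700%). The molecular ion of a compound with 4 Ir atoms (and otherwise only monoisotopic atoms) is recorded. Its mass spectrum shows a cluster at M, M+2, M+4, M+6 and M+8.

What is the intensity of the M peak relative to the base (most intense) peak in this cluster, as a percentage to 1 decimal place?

Term probabilities: M 0.0194, M+2 0.1302, M+4 0.3282, M+6 0.3678, M+8 0.1546. Base peak = M+6.
P(M+6) = C(4,3) × 0.37300^1 × 0.62700^3 = 4 × 0.3730 × 0.24649188 = 0.367766 (base)
P(M) = C(4,0) × 0.37300^4 × 0.62700^0 = 1 × 0.01935688 × 1.0000 = 0.019357
Relative intensity = 0.019357 / 0.367766 × 100 = 5.3

5.3%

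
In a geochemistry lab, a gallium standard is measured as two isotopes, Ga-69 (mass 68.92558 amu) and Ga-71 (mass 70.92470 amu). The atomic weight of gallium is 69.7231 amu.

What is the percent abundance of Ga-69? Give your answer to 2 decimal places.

With x = fraction of Ga-69 (so Ga-71 is 1 − x):
68.92558·x + 70.92470·(1 − x) = 69.7231
(68.92558 − 70.92470)·x = 69.7231 − 70.92470
x = -1.20160 / -1.99912 = 0.60106 → 60.11% Ga-69, 39.89% Ga-71.

60.11%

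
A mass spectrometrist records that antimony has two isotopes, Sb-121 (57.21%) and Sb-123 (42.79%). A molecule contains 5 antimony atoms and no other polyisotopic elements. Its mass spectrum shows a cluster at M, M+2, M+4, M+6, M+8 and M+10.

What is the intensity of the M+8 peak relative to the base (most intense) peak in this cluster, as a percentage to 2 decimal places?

27.97%

(0.5721 + 0.4279)^5 gives M 0.0613, M+2 0.2292, M+4 0.3428, M+6 0.2564, M+8 0.0959, M+10 0.0143; the largest is M+4.
P(M+4) = C(5,2) × 0.5721^3 × 0.4279^2 = 10 × 0.18724742 × 0.18309841 = 0.342847 (base)
P(M+8) = C(5,4) × 0.5721^1 × 0.4279^4 = 5 × 0.5721 × 0.03352503 = 0.095898
Relative intensity = 0.095898 / 0.342847 × 100 = 27.97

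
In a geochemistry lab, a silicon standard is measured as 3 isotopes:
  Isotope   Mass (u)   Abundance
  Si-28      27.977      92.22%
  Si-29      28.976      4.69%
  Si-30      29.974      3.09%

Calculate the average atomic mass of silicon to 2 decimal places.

28.09 u

The abundance-weighted mean is 0.9222 × 27.977 + 0.0469 × 28.976 + 0.0309 × 29.974
= 25.8004 + 1.3590 + 0.9262 = 28.0856 u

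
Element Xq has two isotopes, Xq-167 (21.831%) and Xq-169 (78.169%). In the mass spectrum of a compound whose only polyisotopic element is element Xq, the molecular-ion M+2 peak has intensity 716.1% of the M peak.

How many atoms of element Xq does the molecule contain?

2

For n independent Xq atoms, I(M+2)/I(M) = n · (abundance Xq-169) / (abundance Xq-167) = n · 0.78169/0.21831.
n = 7.161 × 0.21831/0.78169 = 2.00 ≈ 2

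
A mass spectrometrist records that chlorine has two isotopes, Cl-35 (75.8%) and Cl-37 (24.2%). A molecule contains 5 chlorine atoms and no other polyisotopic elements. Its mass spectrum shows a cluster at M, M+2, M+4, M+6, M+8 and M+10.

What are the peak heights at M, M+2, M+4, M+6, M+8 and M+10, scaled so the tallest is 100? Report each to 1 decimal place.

62.6 : 100.0 : 63.9 : 20.4 : 3.3 : 0.2

The 5 Cl atoms are independent, so intensities follow the terms of (0.758 + 0.242)^5.
P(M) = 0.758^5 = 0.250234
P(M+2) = 5 × 0.758^4 × 0.242^1 = 0.399450
P(M+4) = 10 × 0.758^3 × 0.242^2 = 0.255058
P(M+6) = 10 × 0.758^2 × 0.242^3 = 0.081430
P(M+8) = 5 × 0.758^1 × 0.242^4 = 0.012999
P(M+10) = 0.242^5 = 0.000830
The M+2 peak is largest (0.399450); scaling to 100 gives 62.6 : 100.0 : 63.9 : 20.4 : 3.3 : 0.2.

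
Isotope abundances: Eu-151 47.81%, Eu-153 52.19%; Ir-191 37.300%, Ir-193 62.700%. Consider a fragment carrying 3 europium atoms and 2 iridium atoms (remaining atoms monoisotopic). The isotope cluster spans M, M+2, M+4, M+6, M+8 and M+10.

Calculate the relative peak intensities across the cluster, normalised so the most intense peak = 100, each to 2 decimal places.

Europium pattern (n=3): 0.10928391 : 0.3578871 : 0.39067407 : 0.14215492
Iridium pattern (n=2): 0.139129 : 0.467742 : 0.393129
Convolve the two distributions (both contribute in 2-u steps):
  M: 0.10928391×0.139129 = 0.015205
  M+2: 0.10928391×0.467742 + 0.3578871×0.139129 = 0.100909
  M+4: 0.10928391×0.393129 + 0.3578871×0.467742 + 0.39067407×0.139129 = 0.264716
  M+6: 0.3578871×0.393129 + 0.39067407×0.467742 + 0.14215492×0.139129 = 0.343208
  M+8: 0.39067407×0.393129 + 0.14215492×0.467742 = 0.220077
  M+10: 0.14215492×0.393129 = 0.055885
Scale to base peak (0.343208) = 100: 4.43 : 29.40 : 77.13 : 100.00 : 64.12 : 16.28

4.43 : 29.40 : 77.13 : 100.00 : 64.12 : 16.28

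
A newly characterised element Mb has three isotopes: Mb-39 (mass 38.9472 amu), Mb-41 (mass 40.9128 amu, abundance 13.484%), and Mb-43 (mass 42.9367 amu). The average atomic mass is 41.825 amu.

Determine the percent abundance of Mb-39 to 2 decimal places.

Let x and y be the fractions of Mb-39 and Mb-43. Then x + y = 1 − 0.13484 = 0.86516 and 38.9472x + 42.9367y = 41.825 − 0.13484×40.9128 = 36.308318048.
Substituting: 38.9472x + 42.9367(0.86516 − x) = 36.308318048
(38.9472 − 42.9367)x = -0.838797324  ⇒  x = 0.21025, y = 0.65491
Mb-39: 21.03%, Mb-43: 65.49%.

21.03%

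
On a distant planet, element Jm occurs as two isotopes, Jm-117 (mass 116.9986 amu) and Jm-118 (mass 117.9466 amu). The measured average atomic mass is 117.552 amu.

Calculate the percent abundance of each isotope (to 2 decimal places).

With x = fraction of Jm-117 (so Jm-118 is 1 − x):
116.9986·x + 117.9466·(1 − x) = 117.552
(116.9986 − 117.9466)·x = 117.552 − 117.9466
x = -0.3946 / -0.9480 = 0.41624 → 41.62% Jm-117, 58.38% Jm-118.

Jm-117: 41.62%, Jm-118: 58.38%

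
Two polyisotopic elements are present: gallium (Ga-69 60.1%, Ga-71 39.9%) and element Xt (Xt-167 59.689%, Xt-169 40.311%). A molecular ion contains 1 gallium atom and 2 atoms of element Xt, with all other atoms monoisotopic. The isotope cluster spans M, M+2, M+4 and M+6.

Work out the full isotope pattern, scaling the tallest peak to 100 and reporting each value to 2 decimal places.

Gallium pattern (n=1): 0.6010 : 0.3990
Element Xt pattern (n=2): 0.35627767 : 0.48122466 : 0.16249767
Convolve the two distributions (both contribute in 2-u steps):
  M: 0.6010×0.35627767 = 0.214123
  M+2: 0.6010×0.48122466 + 0.3990×0.35627767 = 0.431371
  M+4: 0.6010×0.16249767 + 0.3990×0.48122466 = 0.289670
  M+6: 0.3990×0.16249767 = 0.064837
Scale to base peak (0.431371) = 100: 49.64 : 100.00 : 67.15 : 15.03

49.64 : 100.00 : 67.15 : 15.03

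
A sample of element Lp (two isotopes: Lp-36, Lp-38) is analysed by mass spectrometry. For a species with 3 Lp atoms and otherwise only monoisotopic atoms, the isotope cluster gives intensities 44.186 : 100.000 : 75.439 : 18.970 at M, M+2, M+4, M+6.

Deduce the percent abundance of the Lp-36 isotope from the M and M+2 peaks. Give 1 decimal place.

57.0%

Write p for the Lp-36 fraction. I(M+2)/I(M) = [C(3,1)·p^2·(1−p)] / p^3 = 3·(1−p)/p = 100.000/44.186 = 2.2632
(1−p)/p = 2.2632/3 = 0.7544  ⇒  p = 1/(1 + 0.7544) = 0.5700
Lp-36: 57.0%, Lp-38: 43.0%.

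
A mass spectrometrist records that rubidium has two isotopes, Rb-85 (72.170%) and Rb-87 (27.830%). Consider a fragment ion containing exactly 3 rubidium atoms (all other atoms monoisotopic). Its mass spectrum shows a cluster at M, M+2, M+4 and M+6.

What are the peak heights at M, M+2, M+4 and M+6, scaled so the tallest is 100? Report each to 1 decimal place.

Expanding (0.72170 + 0.27830)^3:
P(M) = 0.72170^3 = 0.375898
P(M+2) = 3 × 0.72170^2 × 0.27830^1 = 0.434858
P(M+4) = 3 × 0.72170^1 × 0.27830^2 = 0.167689
P(M+6) = 0.27830^3 = 0.021555
The M+2 peak is largest (0.434858); scaling to 100 gives 86.4 : 100.0 : 38.6 : 5.0.

86.4 : 100.0 : 38.6 : 5.0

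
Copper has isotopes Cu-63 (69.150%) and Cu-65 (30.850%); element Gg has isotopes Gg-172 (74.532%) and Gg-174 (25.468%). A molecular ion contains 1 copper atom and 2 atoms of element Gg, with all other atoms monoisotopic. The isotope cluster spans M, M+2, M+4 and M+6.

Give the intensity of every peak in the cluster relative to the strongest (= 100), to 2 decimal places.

88.53 : 100.00 : 37.33 : 4.61

Copper pattern (n=1): 0.6915 : 0.3085
Element Gg pattern (n=2): 0.5555019 : 0.3796362 : 0.0648619
Convolve the two distributions (both contribute in 2-u steps):
  M: 0.6915×0.5555019 = 0.384130
  M+2: 0.6915×0.3796362 + 0.3085×0.5555019 = 0.433891
  M+4: 0.6915×0.0648619 + 0.3085×0.3796362 = 0.161970
  M+6: 0.3085×0.0648619 = 0.020010
Scale to base peak (0.433891) = 100: 88.53 : 100.00 : 37.33 : 4.61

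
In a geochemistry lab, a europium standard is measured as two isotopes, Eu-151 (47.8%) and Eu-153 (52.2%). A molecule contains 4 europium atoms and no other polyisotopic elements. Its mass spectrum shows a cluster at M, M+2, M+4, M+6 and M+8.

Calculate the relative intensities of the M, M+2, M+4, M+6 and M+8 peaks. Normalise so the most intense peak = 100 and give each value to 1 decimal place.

14.0 : 61.0 : 100.0 : 72.8 : 19.9

Expanding (0.478 + 0.522)^4:
P(M) = 0.478^4 = 0.052205
P(M+2) = 4 × 0.478^3 × 0.522^1 = 0.228042
P(M+4) = 6 × 0.478^2 × 0.522^2 = 0.373549
P(M+6) = 4 × 0.478^1 × 0.522^3 = 0.271956
P(M+8) = 0.522^4 = 0.074248
The M+4 peak is largest (0.373549); scaling to 100 gives 14.0 : 61.0 : 100.0 : 72.8 : 19.9.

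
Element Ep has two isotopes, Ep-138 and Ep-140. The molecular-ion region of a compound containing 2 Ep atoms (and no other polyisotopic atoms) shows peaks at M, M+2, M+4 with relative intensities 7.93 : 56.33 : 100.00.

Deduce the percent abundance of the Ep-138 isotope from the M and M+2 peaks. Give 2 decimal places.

21.97%

If p is the fraction of Ep that is Ep-138, then I(M+2)/I(M) = [C(2,1)·p^1·(1−p)] / p^2 = 2·(1−p)/p = 56.33/7.93 = 7.1034
(1−p)/p = 7.1034/2 = 3.5517  ⇒  p = 1/(1 + 3.5517) = 0.2197
Ep-138: 21.97%, Ep-140: 78.03%.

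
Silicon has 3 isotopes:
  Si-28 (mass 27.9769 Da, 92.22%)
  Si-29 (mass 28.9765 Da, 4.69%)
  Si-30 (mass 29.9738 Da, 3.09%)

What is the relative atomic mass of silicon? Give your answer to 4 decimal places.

Ar = Σ fᵢ·mᵢ = 0.9222 × 27.9769 + 0.0469 × 28.9765 + 0.0309 × 29.9738
= 25.80030 + 1.35900 + 0.92619 = 28.08549 Da

28.0855 Da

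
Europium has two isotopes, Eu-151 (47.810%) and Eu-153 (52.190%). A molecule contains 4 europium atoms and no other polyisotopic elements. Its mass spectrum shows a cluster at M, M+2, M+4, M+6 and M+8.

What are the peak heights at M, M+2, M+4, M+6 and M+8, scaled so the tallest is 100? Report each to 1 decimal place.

14.0 : 61.1 : 100.0 : 72.8 : 19.9

Expanding (0.47810 + 0.52190)^4:
P(M) = 0.47810^4 = 0.052249
P(M+2) = 4 × 0.47810^3 × 0.52190^1 = 0.228141
P(M+4) = 6 × 0.47810^2 × 0.52190^2 = 0.373563
P(M+6) = 4 × 0.47810^1 × 0.52190^3 = 0.271857
P(M+8) = 0.52190^4 = 0.074191
The M+4 peak is largest (0.373563); scaling to 100 gives 14.0 : 61.1 : 100.0 : 72.8 : 19.9.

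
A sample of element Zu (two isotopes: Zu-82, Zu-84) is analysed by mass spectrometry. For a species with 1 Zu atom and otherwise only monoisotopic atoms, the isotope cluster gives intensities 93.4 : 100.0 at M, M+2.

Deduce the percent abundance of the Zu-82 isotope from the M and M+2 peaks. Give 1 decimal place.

48.3%

Write p for the Zu-82 fraction. I(M+2)/I(M) = [C(1,1)·p^0·(1−p)] / p^1 = 1·(1−p)/p = 100.0/93.4 = 1.0707
(1−p)/p = 1.0707/1 = 1.0707  ⇒  p = 1/(1 + 1.0707) = 0.4829
Zu-82: 48.3%, Zu-84: 51.7%.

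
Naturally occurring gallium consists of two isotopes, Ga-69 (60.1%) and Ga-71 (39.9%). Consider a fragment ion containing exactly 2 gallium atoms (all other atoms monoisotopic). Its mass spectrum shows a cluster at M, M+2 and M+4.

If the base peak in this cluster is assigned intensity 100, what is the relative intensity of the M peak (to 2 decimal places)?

Term probabilities: M 0.3612, M+2 0.4796, M+4 0.1592. Base peak = M+2.
P(M+2) = C(2,1) × 0.601^1 × 0.399^1 = 2 × 0.6010 × 0.3990 = 0.479598 (base)
P(M) = C(2,0) × 0.601^2 × 0.399^0 = 1 × 0.361201 × 1.0000 = 0.361201
Relative intensity = 0.361201 / 0.479598 × 100 = 75.31

75.31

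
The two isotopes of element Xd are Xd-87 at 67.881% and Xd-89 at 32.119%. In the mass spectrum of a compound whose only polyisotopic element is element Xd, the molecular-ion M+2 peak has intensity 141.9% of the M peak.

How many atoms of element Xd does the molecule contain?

With n Xd atoms, P(M+2)/P(M) = C(n,1)·p^(n−1)q / p^n = n·q/p = n · 0.32119/0.67881.
n = 1.419 × 0.67881/0.32119 = 3.00 ≈ 3

3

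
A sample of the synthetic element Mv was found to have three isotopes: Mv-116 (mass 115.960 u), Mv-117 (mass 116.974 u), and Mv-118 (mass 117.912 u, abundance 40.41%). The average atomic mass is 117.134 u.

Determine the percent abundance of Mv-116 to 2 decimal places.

21.60%

Let x and y be the fractions of Mv-116 and Mv-117. Then x + y = 1 − 0.4041 = 0.5959 and 115.960x + 116.974y = 117.134 − 0.4041×117.912 = 69.4857608.
Substituting: 115.960x + 116.974(0.5959 − x) = 69.4857608
(115.960 − 116.974)x = -0.2190458  ⇒  x = 0.21602, y = 0.37988
Mv-116: 21.60%, Mv-117: 37.99%.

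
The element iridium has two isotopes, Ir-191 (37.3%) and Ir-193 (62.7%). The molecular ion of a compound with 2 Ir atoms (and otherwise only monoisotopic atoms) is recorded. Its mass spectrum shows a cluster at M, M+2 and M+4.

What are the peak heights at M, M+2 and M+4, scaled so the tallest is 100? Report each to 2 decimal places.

29.74 : 100.00 : 84.05

Each Ir atom is independently Ir-191 (p = 0.373) or Ir-193 (q = 0.627); the cluster is the binomial expansion (p + q)^2.
P(M) = 0.373^2 = 0.139129
P(M+2) = 2 × 0.373^1 × 0.627^1 = 0.467742
P(M+4) = 0.627^2 = 0.393129
The M+2 peak is largest (0.467742); scaling to 100 gives 29.74 : 100.00 : 84.05.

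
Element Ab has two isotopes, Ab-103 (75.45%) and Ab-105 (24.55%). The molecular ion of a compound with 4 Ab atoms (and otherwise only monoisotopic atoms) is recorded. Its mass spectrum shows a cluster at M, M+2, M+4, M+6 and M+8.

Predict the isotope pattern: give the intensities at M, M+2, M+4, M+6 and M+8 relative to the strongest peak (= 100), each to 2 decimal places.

76.83 : 100.00 : 48.81 : 10.59 : 0.86

Each Ab atom is independently Ab-103 (p = 0.7545) or Ab-105 (q = 0.2455); the cluster is the binomial expansion (p + q)^4.
P(M) = 0.7545^4 = 0.324069
P(M+2) = 4 × 0.7545^3 × 0.2455^1 = 0.421783
P(M+4) = 6 × 0.7545^2 × 0.2455^2 = 0.205860
P(M+6) = 4 × 0.7545^1 × 0.2455^3 = 0.044655
P(M+8) = 0.2455^4 = 0.003633
The M+2 peak is largest (0.421783); scaling to 100 gives 76.83 : 100.00 : 48.81 : 10.59 : 0.86.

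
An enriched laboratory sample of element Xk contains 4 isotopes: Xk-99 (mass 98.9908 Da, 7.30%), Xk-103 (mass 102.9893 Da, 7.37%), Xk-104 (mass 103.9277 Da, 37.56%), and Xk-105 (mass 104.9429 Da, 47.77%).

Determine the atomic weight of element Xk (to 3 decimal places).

103.983 Da

Average mass = Σ (abundance × isotope mass) = 0.0730 × 98.9908 + 0.0737 × 102.9893 + 0.3756 × 103.9277 + 0.4777 × 104.9429
= 7.22633 + 7.59031 + 39.03524 + 50.13122 = 103.98310 Da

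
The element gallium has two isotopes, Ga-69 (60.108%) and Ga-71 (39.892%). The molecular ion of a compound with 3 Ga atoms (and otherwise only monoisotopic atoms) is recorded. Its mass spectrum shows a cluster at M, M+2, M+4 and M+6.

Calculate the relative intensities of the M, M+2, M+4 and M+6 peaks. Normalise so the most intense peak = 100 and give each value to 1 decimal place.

50.2 : 100.0 : 66.4 : 14.7

Each Ga atom is independently Ga-69 (p = 0.60108) or Ga-71 (q = 0.39892); the cluster is the binomial expansion (p + q)^3.
P(M) = 0.60108^3 = 0.217169
P(M+2) = 3 × 0.60108^2 × 0.39892^1 = 0.432386
P(M+4) = 3 × 0.60108^1 × 0.39892^2 = 0.286963
P(M+6) = 0.39892^3 = 0.063483
The M+2 peak is largest (0.432386); scaling to 100 gives 50.2 : 100.0 : 66.4 : 14.7.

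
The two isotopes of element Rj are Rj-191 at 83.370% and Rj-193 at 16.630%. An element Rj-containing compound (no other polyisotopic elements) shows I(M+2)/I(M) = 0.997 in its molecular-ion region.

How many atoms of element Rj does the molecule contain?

With n Rj atoms, P(M+2)/P(M) = C(n,1)·p^(n−1)q / p^n = n·q/p = n · 0.16630/0.83370.
n = 0.997 × 0.83370/0.16630 = 5.00 ≈ 5

5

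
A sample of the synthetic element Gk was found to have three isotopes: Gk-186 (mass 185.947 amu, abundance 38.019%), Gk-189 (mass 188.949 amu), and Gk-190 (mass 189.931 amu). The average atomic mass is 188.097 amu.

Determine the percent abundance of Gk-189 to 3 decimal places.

32.518%

Let x and y be the fractions of Gk-189 and Gk-190. Then x + y = 1 − 0.38019 = 0.61981 and 188.949x + 189.931y = 188.097 − 0.38019×185.947 = 117.40181007.
Substituting: 188.949x + 189.931(0.61981 − x) = 117.40181007
(188.949 − 189.931)x = -0.31932304  ⇒  x = 0.32518, y = 0.29463
Gk-189: 32.518%, Gk-190: 29.463%.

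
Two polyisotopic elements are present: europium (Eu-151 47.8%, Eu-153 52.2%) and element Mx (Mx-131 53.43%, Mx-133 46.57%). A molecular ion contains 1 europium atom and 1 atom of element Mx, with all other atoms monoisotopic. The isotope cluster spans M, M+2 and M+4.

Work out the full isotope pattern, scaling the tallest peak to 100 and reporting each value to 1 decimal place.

Europium pattern (n=1): 0.4780 : 0.5220
Element Mx pattern (n=1): 0.5343 : 0.4657
Convolve the two distributions (both contribute in 2-u steps):
  M: 0.4780×0.5343 = 0.255395
  M+2: 0.4780×0.4657 + 0.5220×0.5343 = 0.501509
  M+4: 0.5220×0.4657 = 0.243095
Scale to base peak (0.501509) = 100: 50.9 : 100.0 : 48.5

50.9 : 100.0 : 48.5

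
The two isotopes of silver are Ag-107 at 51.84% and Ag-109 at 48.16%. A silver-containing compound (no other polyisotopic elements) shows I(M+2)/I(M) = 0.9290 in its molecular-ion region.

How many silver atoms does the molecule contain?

With n Ag atoms, P(M+2)/P(M) = C(n,1)·p^(n−1)q / p^n = n·q/p = n · 0.4816/0.5184.
n = 0.9290 × 0.5184/0.4816 = 1.00 ≈ 1

1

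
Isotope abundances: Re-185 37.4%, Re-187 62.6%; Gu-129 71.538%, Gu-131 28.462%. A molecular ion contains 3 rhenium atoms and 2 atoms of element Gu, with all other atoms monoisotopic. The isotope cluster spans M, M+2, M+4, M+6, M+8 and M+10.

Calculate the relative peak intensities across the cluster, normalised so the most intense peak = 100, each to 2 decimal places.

Rhenium pattern (n=3): 0.05231362 : 0.26268713 : 0.43968487 : 0.24531438
Element Gu pattern (n=2): 0.51176854 : 0.40722291 : 0.08100854
Convolve the two distributions (both contribute in 2-u steps):
  M: 0.05231362×0.51176854 = 0.026772
  M+2: 0.05231362×0.40722291 + 0.26268713×0.51176854 = 0.155738
  M+4: 0.05231362×0.08100854 + 0.26268713×0.40722291 + 0.43968487×0.51176854 = 0.336227
  M+6: 0.26268713×0.08100854 + 0.43968487×0.40722291 + 0.24531438×0.51176854 = 0.325874
  M+8: 0.43968487×0.08100854 + 0.24531438×0.40722291 = 0.135516
  M+10: 0.24531438×0.08100854 = 0.019873
Scale to base peak (0.336227) = 100: 7.96 : 46.32 : 100.00 : 96.92 : 40.30 : 5.91

7.96 : 46.32 : 100.00 : 96.92 : 40.30 : 5.91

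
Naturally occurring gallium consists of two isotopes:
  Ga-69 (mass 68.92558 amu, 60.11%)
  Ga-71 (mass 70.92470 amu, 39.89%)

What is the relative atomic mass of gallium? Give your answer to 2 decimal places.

69.72 amu

Average mass = Σ (abundance × isotope mass) = 0.6011 × 68.92558 + 0.3989 × 70.92470
= 41.431166 + 28.291863 = 69.723029 amu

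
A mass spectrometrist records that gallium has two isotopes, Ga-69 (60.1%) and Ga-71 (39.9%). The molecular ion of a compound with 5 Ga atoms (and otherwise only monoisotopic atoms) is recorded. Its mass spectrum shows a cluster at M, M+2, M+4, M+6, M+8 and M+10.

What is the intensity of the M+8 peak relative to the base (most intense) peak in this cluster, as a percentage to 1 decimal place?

22.0%

(0.601 + 0.399)^5 gives M 0.0784, M+2 0.2603, M+4 0.3456, M+6 0.2294, M+8 0.0762, M+10 0.0101; the largest is M+4.
P(M+4) = C(5,2) × 0.601^3 × 0.399^2 = 10 × 0.2170818 × 0.159201 = 0.345596 (base)
P(M+8) = C(5,4) × 0.601^1 × 0.399^4 = 5 × 0.6010 × 0.02534496 = 0.076162
Relative intensity = 0.076162 / 0.345596 × 100 = 22.0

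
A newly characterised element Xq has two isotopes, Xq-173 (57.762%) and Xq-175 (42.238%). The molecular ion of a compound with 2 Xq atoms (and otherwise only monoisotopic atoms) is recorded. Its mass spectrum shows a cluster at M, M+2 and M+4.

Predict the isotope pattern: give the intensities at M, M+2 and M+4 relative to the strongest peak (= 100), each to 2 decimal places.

Expanding (0.57762 + 0.42238)^2:
P(M) = 0.57762^2 = 0.333645
P(M+2) = 2 × 0.57762^1 × 0.42238^1 = 0.487950
P(M+4) = 0.42238^2 = 0.178405
The M+2 peak is largest (0.487950); scaling to 100 gives 68.38 : 100.00 : 36.56.

68.38 : 100.00 : 36.56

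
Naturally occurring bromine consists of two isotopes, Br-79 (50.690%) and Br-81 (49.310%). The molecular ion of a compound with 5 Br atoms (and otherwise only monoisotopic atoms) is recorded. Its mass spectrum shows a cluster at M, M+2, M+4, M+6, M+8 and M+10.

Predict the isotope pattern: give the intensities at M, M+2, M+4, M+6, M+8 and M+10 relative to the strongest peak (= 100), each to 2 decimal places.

10.57 : 51.40 : 100.00 : 97.28 : 47.31 : 9.21

The 5 Br atoms are independent, so intensities follow the terms of (0.50690 + 0.49310)^5.
P(M) = 0.50690^5 = 0.033467
P(M+2) = 5 × 0.50690^4 × 0.49310^1 = 0.162777
P(M+4) = 10 × 0.50690^3 × 0.49310^2 = 0.316692
P(M+6) = 10 × 0.50690^2 × 0.49310^3 = 0.308070
P(M+8) = 5 × 0.50690^1 × 0.49310^4 = 0.149842
P(M+10) = 0.49310^5 = 0.029152
The M+4 peak is largest (0.316692); scaling to 100 gives 10.57 : 51.40 : 100.00 : 97.28 : 47.31 : 9.21.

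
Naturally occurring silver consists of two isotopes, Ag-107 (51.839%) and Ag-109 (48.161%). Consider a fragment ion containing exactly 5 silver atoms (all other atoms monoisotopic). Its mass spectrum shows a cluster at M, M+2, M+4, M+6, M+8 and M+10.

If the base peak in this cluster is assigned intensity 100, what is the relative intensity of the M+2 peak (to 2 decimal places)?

53.82

Binomial terms of (0.51839 + 0.48161)^5: M 0.0374, M+2 0.1739, M+4 0.3231, M+6 0.3002, M+8 0.1394, M+10 0.0259 → M+4 is the base peak.
P(M+4) = C(5,2) × 0.51839^3 × 0.48161^2 = 10 × 0.13930601 × 0.23194819 = 0.323118 (base)
P(M+2) = C(5,1) × 0.51839^4 × 0.48161^1 = 5 × 0.07221484 × 0.48161 = 0.173897
Relative intensity = 0.173897 / 0.323118 × 100 = 53.82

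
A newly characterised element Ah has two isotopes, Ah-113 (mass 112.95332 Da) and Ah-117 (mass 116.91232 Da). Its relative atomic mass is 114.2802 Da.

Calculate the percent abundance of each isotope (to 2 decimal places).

Ah-113: 66.48%, Ah-117: 33.52%

With x = fraction of Ah-113 (so Ah-117 is 1 − x):
112.95332·x + 116.91232·(1 − x) = 114.2802
(112.95332 − 116.91232)·x = 114.2802 − 116.91232
x = -2.63212 / -3.95900 = 0.66484 → 66.48% Ah-113, 33.52% Ah-117.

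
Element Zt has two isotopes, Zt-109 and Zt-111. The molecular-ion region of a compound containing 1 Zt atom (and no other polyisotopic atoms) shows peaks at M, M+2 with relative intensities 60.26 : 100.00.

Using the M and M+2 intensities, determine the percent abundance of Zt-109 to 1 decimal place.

If p is the fraction of Zt that is Zt-109, then I(M+2)/I(M) = [C(1,1)·p^0·(1−p)] / p^1 = 1·(1−p)/p = 100.00/60.26 = 1.6595
(1−p)/p = 1.6595/1 = 1.6595  ⇒  p = 1/(1 + 1.6595) = 0.3760
Zt-109: 37.6%, Zt-111: 62.4%.

37.6%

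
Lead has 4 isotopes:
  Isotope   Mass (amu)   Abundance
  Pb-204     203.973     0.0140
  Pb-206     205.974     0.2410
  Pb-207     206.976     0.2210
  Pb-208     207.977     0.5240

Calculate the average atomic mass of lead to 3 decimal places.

207.217 amu

The abundance-weighted mean is 0.0140 × 203.973 + 0.2410 × 205.974 + 0.2210 × 206.976 + 0.5240 × 207.977
= 2.8556 + 49.6397 + 45.7417 + 108.9799 = 207.2169 amu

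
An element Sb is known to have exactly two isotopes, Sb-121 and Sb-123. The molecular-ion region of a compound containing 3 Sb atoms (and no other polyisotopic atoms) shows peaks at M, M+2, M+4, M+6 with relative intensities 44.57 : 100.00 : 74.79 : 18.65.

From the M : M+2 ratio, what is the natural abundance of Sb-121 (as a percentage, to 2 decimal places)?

57.21%

If p is the fraction of Sb that is Sb-121, then I(M+2)/I(M) = [C(3,1)·p^2·(1−p)] / p^3 = 3·(1−p)/p = 100.00/44.57 = 2.2437
(1−p)/p = 2.2437/3 = 0.7479  ⇒  p = 1/(1 + 0.7479) = 0.5721
Sb-121: 57.21%, Sb-123: 42.79%.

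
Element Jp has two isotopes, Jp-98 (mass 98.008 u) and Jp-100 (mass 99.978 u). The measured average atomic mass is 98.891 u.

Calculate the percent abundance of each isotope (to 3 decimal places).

Writing the weighted mean with unknown fraction x of Jp-98:
98.008·x + 99.978·(1 − x) = 98.891
(98.008 − 99.978)·x = 98.891 − 99.978
x = -1.087 / -1.970 = 0.55178 → 55.178% Jp-98, 44.822% Jp-100.

Jp-98: 55.178%, Jp-100: 44.822%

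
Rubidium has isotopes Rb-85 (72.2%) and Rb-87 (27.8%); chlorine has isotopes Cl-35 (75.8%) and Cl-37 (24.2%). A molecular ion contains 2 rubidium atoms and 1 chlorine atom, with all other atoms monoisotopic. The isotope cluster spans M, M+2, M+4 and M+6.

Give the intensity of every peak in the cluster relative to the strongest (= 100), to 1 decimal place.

91.8 : 100.0 : 36.2 : 4.3

Rubidium pattern (n=2): 0.521284 : 0.401432 : 0.077284
Chlorine pattern (n=1): 0.7580 : 0.2420
Convolve the two distributions (both contribute in 2-u steps):
  M: 0.521284×0.7580 = 0.395133
  M+2: 0.521284×0.2420 + 0.401432×0.7580 = 0.430436
  M+4: 0.401432×0.2420 + 0.077284×0.7580 = 0.155728
  M+6: 0.077284×0.2420 = 0.018703
Scale to base peak (0.430436) = 100: 91.8 : 100.0 : 36.2 : 4.3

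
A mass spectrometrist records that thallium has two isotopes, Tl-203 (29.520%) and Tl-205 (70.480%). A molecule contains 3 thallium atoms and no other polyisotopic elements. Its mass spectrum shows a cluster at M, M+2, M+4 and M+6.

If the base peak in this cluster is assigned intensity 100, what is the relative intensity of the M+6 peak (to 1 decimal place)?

79.6

(0.29520 + 0.70480)^3 gives M 0.0257, M+2 0.1843, M+4 0.4399, M+6 0.3501; the largest is M+4.
P(M+4) = C(3,2) × 0.29520^1 × 0.70480^2 = 3 × 0.2952 × 0.49674304 = 0.439916 (base)
P(M+6) = C(3,3) × 0.29520^0 × 0.70480^3 = 1 × 1.0000 × 0.35010449 = 0.350104
Relative intensity = 0.350104 / 0.439916 × 100 = 79.6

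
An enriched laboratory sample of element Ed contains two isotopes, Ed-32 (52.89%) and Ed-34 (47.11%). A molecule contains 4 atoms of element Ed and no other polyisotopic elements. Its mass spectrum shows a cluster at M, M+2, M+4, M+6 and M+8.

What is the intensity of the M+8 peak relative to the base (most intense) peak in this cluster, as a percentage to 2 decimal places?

13.22%

(0.5289 + 0.4711)^4 gives M 0.0783, M+2 0.2788, M+4 0.3725, M+6 0.2212, M+8 0.0493; the largest is M+4.
P(M+4) = C(4,2) × 0.5289^2 × 0.4711^2 = 6 × 0.27973521 × 0.22193521 = 0.372499 (base)
P(M+8) = C(4,4) × 0.5289^0 × 0.4711^4 = 1 × 1.0000 × 0.04925524 = 0.049255
Relative intensity = 0.049255 / 0.372499 × 100 = 13.22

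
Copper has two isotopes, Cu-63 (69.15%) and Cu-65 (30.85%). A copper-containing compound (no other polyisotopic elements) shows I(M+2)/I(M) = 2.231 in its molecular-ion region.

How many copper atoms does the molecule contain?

The M+2/M ratio from n Cu atoms is n · q/p = n · 0.3085/0.6915.
n = 2.231 × 0.6915/0.3085 = 5.00 ≈ 5

5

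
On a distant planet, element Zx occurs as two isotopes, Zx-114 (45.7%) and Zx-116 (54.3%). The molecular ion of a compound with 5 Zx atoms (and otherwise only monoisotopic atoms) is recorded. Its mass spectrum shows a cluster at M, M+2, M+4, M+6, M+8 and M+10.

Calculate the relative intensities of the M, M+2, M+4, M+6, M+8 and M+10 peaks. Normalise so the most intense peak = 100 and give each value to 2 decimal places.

The 5 Zx atoms are independent, so intensities follow the terms of (0.457 + 0.543)^5.
P(M) = 0.457^5 = 0.019933
P(M+2) = 5 × 0.457^4 × 0.543^1 = 0.118423
P(M+4) = 10 × 0.457^3 × 0.543^2 = 0.281416
P(M+6) = 10 × 0.457^2 × 0.543^3 = 0.334374
P(M+8) = 5 × 0.457^1 × 0.543^4 = 0.198649
P(M+10) = 0.543^5 = 0.047206
The M+6 peak is largest (0.334374); scaling to 100 gives 5.96 : 35.42 : 84.16 : 100.00 : 59.41 : 14.12.

5.96 : 35.42 : 84.16 : 100.00 : 59.41 : 14.12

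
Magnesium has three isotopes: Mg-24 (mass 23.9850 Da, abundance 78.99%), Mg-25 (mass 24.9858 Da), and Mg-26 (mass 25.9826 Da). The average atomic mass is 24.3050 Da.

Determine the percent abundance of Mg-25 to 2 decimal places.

Let x and y be the fractions of Mg-25 and Mg-26. Then x + y = 1 − 0.7899 = 0.2101 and 24.9858x + 25.9826y = 24.3050 − 0.7899×23.9850 = 5.3592485.
Substituting: 24.9858x + 25.9826(0.2101 − x) = 5.3592485
(24.9858 − 25.9826)x = -0.09969576  ⇒  x = 0.10002, y = 0.11008
Mg-25: 10.00%, Mg-26: 11.01%.

10.00%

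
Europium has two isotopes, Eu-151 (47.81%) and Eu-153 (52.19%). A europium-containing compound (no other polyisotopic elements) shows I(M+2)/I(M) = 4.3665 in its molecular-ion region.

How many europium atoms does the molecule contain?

With n Eu atoms, P(M+2)/P(M) = C(n,1)·p^(n−1)q / p^n = n·q/p = n · 0.5219/0.4781.
n = 4.3665 × 0.4781/0.5219 = 4.00 ≈ 4

4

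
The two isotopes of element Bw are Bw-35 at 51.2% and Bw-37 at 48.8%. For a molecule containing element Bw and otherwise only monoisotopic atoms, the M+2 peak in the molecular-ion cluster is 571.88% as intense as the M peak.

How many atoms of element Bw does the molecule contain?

The M+2/M ratio from n Bw atoms is n · q/p = n · 0.488/0.512.
n = 5.7188 × 0.512/0.488 = 6.00 ≈ 6

6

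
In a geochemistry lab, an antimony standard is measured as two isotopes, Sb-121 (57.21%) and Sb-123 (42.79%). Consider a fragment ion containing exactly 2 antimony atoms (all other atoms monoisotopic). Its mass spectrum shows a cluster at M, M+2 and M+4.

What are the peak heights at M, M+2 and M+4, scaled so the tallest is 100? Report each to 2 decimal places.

66.85 : 100.00 : 37.40

The 2 Sb atoms are independent, so intensities follow the terms of (0.5721 + 0.4279)^2.
P(M) = 0.5721^2 = 0.327298
P(M+2) = 2 × 0.5721^1 × 0.4279^1 = 0.489603
P(M+4) = 0.4279^2 = 0.183098
The M+2 peak is largest (0.489603); scaling to 100 gives 66.85 : 100.00 : 37.40.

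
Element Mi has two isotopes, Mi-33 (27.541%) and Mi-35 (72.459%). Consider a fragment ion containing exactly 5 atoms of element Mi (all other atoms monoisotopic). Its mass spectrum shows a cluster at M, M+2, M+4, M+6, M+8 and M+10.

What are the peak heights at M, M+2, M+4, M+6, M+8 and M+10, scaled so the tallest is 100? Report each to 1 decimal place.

0.4 : 5.5 : 28.9 : 76.0 : 100.0 : 52.6

Expanding (0.27541 + 0.72459)^5:
P(M) = 0.27541^5 = 0.001585
P(M+2) = 5 × 0.27541^4 × 0.72459^1 = 0.020844
P(M+4) = 10 × 0.27541^3 × 0.72459^2 = 0.109679
P(M+6) = 10 × 0.27541^2 × 0.72459^3 = 0.288560
P(M+8) = 5 × 0.27541^1 × 0.72459^4 = 0.379594
P(M+10) = 0.72459^5 = 0.199738
The M+8 peak is largest (0.379594); scaling to 100 gives 0.4 : 5.5 : 28.9 : 76.0 : 100.0 : 52.6.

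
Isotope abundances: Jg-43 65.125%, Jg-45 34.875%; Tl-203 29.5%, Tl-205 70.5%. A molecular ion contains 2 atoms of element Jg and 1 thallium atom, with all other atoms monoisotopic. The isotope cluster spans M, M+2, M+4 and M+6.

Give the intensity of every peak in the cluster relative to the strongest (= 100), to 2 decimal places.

Element Jg pattern (n=2): 0.42412656 : 0.45424687 : 0.12162656
Thallium pattern (n=1): 0.2950 : 0.7050
Convolve the two distributions (both contribute in 2-u steps):
  M: 0.42412656×0.2950 = 0.125117
  M+2: 0.42412656×0.7050 + 0.45424687×0.2950 = 0.433012
  M+4: 0.45424687×0.7050 + 0.12162656×0.2950 = 0.356124
  M+6: 0.12162656×0.7050 = 0.085747
Scale to base peak (0.433012) = 100: 28.89 : 100.00 : 82.24 : 19.80

28.89 : 100.00 : 82.24 : 19.80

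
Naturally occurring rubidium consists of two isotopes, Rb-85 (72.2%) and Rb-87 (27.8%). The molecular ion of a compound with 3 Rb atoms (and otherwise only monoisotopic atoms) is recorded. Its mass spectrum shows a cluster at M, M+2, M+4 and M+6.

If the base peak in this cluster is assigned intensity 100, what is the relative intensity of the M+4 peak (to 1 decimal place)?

Term probabilities: M 0.3764, M+2 0.4348, M+4 0.1674, M+6 0.0215. Base peak = M+2.
P(M+2) = C(3,1) × 0.722^2 × 0.278^1 = 3 × 0.521284 × 0.2780 = 0.434751 (base)
P(M+4) = C(3,2) × 0.722^1 × 0.278^2 = 3 × 0.7220 × 0.077284 = 0.167397
Relative intensity = 0.167397 / 0.434751 × 100 = 38.5

38.5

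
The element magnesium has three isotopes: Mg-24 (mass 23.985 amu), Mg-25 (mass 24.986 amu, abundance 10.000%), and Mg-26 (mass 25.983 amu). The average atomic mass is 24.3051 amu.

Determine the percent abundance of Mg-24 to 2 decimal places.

The remaining 90.000% is split between Mg-24 (fraction x) and Mg-26 (fraction 0.90000 − x).
Substituting: 23.985x + 25.983(0.90000 − x) = 21.8065
(23.985 − 25.983)x = -1.5782  ⇒  x = 0.78989, y = 0.11011
Mg-24: 78.99%, Mg-26: 11.01%.

78.99%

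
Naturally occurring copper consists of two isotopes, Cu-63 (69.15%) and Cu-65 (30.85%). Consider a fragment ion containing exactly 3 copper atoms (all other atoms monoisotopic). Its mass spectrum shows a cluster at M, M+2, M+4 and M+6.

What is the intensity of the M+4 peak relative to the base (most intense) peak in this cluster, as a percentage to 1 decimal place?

44.6%

Binomial terms of (0.6915 + 0.3085)^3: M 0.3307, M+2 0.4425, M+4 0.1974, M+6 0.0294 → M+2 is the base peak.
P(M+2) = C(3,1) × 0.6915^2 × 0.3085^1 = 3 × 0.47817225 × 0.3085 = 0.442548 (base)
P(M+4) = C(3,2) × 0.6915^1 × 0.3085^2 = 3 × 0.6915 × 0.09517225 = 0.197435
Relative intensity = 0.197435 / 0.442548 × 100 = 44.6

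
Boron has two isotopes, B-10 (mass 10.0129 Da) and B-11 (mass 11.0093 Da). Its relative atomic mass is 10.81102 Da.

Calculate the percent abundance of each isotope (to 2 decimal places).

Writing the weighted mean with unknown fraction x of B-10:
10.0129·x + 11.0093·(1 − x) = 10.81102
(10.0129 − 11.0093)·x = 10.81102 − 11.0093
x = -0.19828 / -0.9964 = 0.19900 → 19.90% B-10, 80.10% B-11.

B-10: 19.90%, B-11: 80.10%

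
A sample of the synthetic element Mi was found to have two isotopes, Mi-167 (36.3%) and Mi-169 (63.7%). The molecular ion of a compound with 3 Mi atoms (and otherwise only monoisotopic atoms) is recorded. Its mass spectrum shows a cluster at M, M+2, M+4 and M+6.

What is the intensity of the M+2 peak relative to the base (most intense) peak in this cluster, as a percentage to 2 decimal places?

56.99%

Term probabilities: M 0.0478, M+2 0.2518, M+4 0.4419, M+6 0.2585. Base peak = M+4.
P(M+4) = C(3,2) × 0.363^1 × 0.637^2 = 3 × 0.3630 × 0.405769 = 0.441882 (base)
P(M+2) = C(3,1) × 0.363^2 × 0.637^1 = 3 × 0.131769 × 0.6370 = 0.251811
Relative intensity = 0.251811 / 0.441882 × 100 = 56.99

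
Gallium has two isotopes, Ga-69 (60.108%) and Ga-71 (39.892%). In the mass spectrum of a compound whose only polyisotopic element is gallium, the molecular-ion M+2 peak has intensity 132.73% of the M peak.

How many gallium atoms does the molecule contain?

With n Ga atoms, P(M+2)/P(M) = C(n,1)·p^(n−1)q / p^n = n·q/p = n · 0.39892/0.60108.
n = 1.3273 × 0.60108/0.39892 = 2.00 ≈ 2

2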